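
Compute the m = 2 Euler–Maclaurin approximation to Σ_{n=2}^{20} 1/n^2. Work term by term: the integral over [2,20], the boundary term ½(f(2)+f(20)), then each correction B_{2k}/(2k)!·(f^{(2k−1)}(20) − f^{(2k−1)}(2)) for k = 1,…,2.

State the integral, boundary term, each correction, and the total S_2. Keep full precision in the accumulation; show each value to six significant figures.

S_2 ≈ 0.596021

Integral: ∫_2^20 1/x^2 dx = 0.450000.
½[f(2) + f(20)] = ½[0.250000 + 0.00250000] = 0.126250.
So far: 0.576250.
Correction k=1: B_{2}/2! · (f^{(1)}(20) − f^{(1)}(2)) = 1/12 · (-0.000250000 − (-0.250000)) = 0.0208125.
Running total after k=1: 0.597063.
Correction k=2: B_{4}/4! · (f^{(3)}(20) − f^{(3)}(2)) = −1/720 · (-7.50000e-06 − (-0.750000)) = -0.00104166.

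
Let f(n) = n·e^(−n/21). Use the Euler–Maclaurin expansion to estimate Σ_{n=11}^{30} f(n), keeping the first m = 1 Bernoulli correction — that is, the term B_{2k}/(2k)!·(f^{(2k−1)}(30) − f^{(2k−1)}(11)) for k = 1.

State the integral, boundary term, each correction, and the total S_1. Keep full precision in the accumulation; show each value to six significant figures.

Integral: ∫_11^30 x·e^(−x/21) dx = 141.332.
Boundary: ½(f(11) + f(30)) = ½(6.51486 + 7.18953) = 6.85220.
Integral + boundary = 148.185.
Correction k=1: B_{2}/2! · (f^{(1)}(30) − f^{(1)}(11)) = 1/12 · (-0.102708 − 0.282029) = -0.0320613.

S_1 ≈ 148.153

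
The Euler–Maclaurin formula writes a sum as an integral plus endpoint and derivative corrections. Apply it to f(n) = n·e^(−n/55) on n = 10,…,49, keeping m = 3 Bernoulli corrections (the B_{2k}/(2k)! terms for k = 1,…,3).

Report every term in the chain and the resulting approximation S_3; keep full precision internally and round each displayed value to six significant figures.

S_3 ≈ 648.018

Integral: ∫_10^49 x·e^(−x/55) dx = 633.850.
Boundary: ½(f(10) + f(49)) = ½(8.33753 + 20.1038) = 14.2207.
Integral + boundary = 648.071.
Order-1 term: 1/12 · (0.0447581 − 0.682161) = -0.0531169.
After k=1: 648.018.
Order-2 term: −1/720 · (0.000286057 − 0.000776750) = 6.81517e-07.
After k=2: 648.018.
Order-3 term: 1/30240 · (1.84238e-07 − 4.39005e-07) = -8.42486e-12.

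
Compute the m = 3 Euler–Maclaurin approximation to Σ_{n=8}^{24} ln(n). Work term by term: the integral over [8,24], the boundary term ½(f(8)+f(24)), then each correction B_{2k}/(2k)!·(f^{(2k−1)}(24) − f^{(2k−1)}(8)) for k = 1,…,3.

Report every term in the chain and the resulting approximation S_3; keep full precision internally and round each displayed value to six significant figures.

S_3 ≈ 46.2596

Integral: ∫_8^24 ln(x) dx = 43.6378.
½[f(8) + f(24)] = ½[2.07944 + 3.17805] = 2.62875.
Integral + boundary = 46.2665.
Correction k=1: B_{2}/2! · (f^{(1)}(24) − f^{(1)}(8)) = 1/12 · (0.0416667 − 0.125000) = -0.00694444.
After k=1: 46.2596.
Correction k=2: B_{4}/4! · (f^{(3)}(24) − f^{(3)}(8)) = −1/720 · (0.000144676 − 0.00390625) = 5.22441e-06.
After k=2: 46.2596.
Correction k=3: B_{6}/6! · (f^{(5)}(24) − f^{(5)}(8)) = 1/30240 · (3.01408e-06 − 0.000732422) = -2.41206e-08.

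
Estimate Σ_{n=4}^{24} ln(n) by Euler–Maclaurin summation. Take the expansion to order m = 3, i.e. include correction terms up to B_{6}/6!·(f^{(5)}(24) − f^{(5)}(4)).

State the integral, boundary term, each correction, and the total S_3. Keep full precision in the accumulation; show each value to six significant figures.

S_3 ≈ 52.9930

The integral term ∫_4^24 ln(x) dx = 50.7281.
Endpoint term: (f(4) + f(24))/2 = (1.38629 + 3.17805)/2 = 2.28217.
Integral + boundary = 53.0103.
Order-1 term: 1/12 · (0.0416667 − 0.250000) = -0.0173611.
After k=1: 52.9929.
Order-2 term: −1/720 · (0.000144676 − 0.0312500) = 4.32018e-05.
After k=2: 52.9930.
Order-3 term: 1/30240 · (3.01408e-06 − 0.0234375) = -7.74950e-07.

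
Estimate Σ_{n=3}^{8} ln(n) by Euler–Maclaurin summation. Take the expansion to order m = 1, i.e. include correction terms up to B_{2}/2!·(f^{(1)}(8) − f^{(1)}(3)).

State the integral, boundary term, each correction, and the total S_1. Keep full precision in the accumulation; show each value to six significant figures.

∫_3^8 ln(x) dx evaluates to 8.33970.
½[f(3) + f(8)] = ½[1.09861 + 2.07944] = 1.58903.
So far: 9.92872.
Correction k=1: B_{2}/2! · (f^{(1)}(8) − f^{(1)}(3)) = 1/12 · (0.125000 − 0.333333) = -0.0173611.

S_1 ≈ 9.91136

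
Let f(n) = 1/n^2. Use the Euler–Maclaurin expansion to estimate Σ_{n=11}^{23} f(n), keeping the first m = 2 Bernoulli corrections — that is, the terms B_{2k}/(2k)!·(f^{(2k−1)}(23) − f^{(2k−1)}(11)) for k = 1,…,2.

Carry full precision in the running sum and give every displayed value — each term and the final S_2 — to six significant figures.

The integral term ∫_11^23 1/x^2 dx = 0.0474308.
Boundary: ½(f(11) + f(23)) = ½(0.00826446 + 0.00189036) = 0.00507741.
Running total after boundary: 0.0525082.
Correction k=1: B_{2}/2! · (f^{(1)}(23) − f^{(1)}(11)) = 1/12 · (-0.000164379 − (-0.00150263)) = 0.000111521.
Running total after k=1: 0.0526198.
Correction k=2: B_{4}/4! · (f^{(3)}(23) − f^{(3)}(11)) = −1/720 · (-3.72883e-06 − (-0.000149021)) = -2.01795e-07.

S_2 ≈ 0.0526196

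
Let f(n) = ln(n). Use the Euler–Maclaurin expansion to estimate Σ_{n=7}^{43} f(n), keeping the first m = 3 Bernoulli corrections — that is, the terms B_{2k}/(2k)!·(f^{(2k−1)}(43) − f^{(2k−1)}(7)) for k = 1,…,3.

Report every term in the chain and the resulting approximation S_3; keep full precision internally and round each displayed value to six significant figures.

S_3 ≈ 114.954

Integral: ∫_7^43 ln(x) dx = 112.110.
½[f(7) + f(43)] = ½[1.94591 + 3.76120] = 2.85356.
Running total after boundary: 114.964.
k=1: B_{2}/(2)! × [f^{(1)}(43) − f^{(1)}(7)] = 1/12 × (0.0232558 − 0.142857) = -0.00996678.
After k=1: 114.954.
k=2: B_{4}/(4)! × [f^{(3)}(43) − f^{(3)}(7)] = −1/720 × (2.51550e-05 − 0.00583090) = 8.06354e-06.
After k=2: 114.954.
k=3: B_{6}/(6)! × [f^{(5)}(43) − f^{(5)}(7)] = 1/30240 × (1.63256e-07 − 0.00142798) = -4.72160e-08.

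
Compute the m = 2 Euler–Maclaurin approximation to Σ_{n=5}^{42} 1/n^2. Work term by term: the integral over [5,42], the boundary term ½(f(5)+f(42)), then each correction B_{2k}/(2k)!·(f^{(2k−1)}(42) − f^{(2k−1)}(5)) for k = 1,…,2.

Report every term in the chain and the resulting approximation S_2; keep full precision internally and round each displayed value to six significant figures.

S_2 ≈ 0.197794

The integral term ∫_5^42 1/x^2 dx = 0.176190.
½[f(5) + f(42)] = ½[0.0400000 + 0.000566893] = 0.0202834.
Integral + boundary = 0.196474.
Correction k=1: B_{2}/2! · (f^{(1)}(42) − f^{(1)}(5)) = 1/12 · (-2.69949e-05 − (-0.0160000)) = 0.00133108.
Running total after k=1: 0.197805.
Correction k=2: B_{4}/4! · (f^{(3)}(42) − f^{(3)}(5)) = −1/720 · (-1.83639e-07 − (-0.00768000)) = -1.06664e-05.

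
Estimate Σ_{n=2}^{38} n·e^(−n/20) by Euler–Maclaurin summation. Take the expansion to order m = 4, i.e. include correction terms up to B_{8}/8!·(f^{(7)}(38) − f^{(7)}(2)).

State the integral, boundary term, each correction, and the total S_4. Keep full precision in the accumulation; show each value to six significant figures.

S_4 ≈ 228.296

The integral term ∫_2^38 x·e^(−x/20) dx = 224.629.
Endpoint term: (f(2) + f(38))/2 = (1.80967 + 5.68361)/2 = 3.74664.
Running total after boundary: 228.376.
Correction k=1: B_{2}/2! · (f^{(1)}(38) − f^{(1)}(2)) = 1/12 · (-0.134612 − 0.814354) = -0.0790805.
Partial sum through k=1: 228.296.
Correction k=2: B_{4}/4! · (f^{(3)}(38) − f^{(3)}(2)) = −1/720 · (0.000411314 − 0.00656007) = 8.53994e-06.
Partial sum through k=2: 228.296.
Correction k=3: B_{6}/6! · (f^{(5)}(38) − f^{(5)}(2)) = 1/30240 · (2.89789e-06 − 2.77106e-05) = -8.20528e-10.
Partial sum through k=3: 228.296.
Correction k=4: B_{8}/8! · (f^{(7)}(38) − f^{(7)}(2)) = −1/1209600 · (1.19187e-08 − 9.75528e-08) = 7.07953e-14.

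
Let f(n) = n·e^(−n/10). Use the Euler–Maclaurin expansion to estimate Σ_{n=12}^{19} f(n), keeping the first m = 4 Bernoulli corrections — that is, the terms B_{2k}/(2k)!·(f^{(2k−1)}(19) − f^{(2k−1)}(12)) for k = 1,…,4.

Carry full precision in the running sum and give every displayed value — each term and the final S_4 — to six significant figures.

S_4 ≈ 26.1097

Integral: ∫_12^19 x·e^(−x/10) dx = 22.8878.
Endpoint term: (f(12) + f(19))/2 = (3.61433 + 2.84180)/2 = 3.22807.
Running total after boundary: 26.1159.
Order-1 term: 1/12 · (-0.134612 − (-0.0602388)) = -0.00619774.
Partial sum through k=1: 26.1097.
Order-2 term: −1/720 · (0.00164525 − 0.00542150) = 5.24478e-06.
Partial sum through k=2: 26.1097.
Order-3 term: 1/30240 · (4.63663e-05 − 0.000114454) = -2.25157e-09.
Partial sum through k=3: 26.1097.
Order-4 term: −1/1209600 · (7.62800e-07 − 1.74693e-06) = 8.13597e-13.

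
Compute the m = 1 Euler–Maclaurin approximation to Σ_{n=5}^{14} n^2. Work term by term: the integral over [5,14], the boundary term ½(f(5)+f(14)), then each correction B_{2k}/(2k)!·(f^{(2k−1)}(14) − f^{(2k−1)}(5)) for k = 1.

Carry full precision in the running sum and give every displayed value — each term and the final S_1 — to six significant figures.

Integral: ∫_5^14 x^2 dx = 873.000.
½[f(5) + f(14)] = ½[25.0000 + 196.000] = 110.500.
Running total after boundary: 983.500.
Correction k=1: B_{2}/2! · (f^{(1)}(14) − f^{(1)}(5)) = 1/12 · (28.0000 − 10.0000) = 1.50000.

S_1 ≈ 985.000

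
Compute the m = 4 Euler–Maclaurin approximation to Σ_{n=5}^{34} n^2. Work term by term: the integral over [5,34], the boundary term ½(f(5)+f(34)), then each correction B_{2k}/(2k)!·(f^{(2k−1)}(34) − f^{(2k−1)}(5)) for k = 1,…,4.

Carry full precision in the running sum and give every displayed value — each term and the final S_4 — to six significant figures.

S_4 ≈ 13655.0

The integral term ∫_5^34 x^2 dx = 13059.7.
½[f(5) + f(34)] = ½[25.0000 + 1156.00] = 590.500.
So far: 13650.2.
Order-1 term: 1/12 · (68.0000 − 10.0000) = 4.83333.
Running total after k=1: 13655.0.
Order-2 term: −1/720 · (0.00000 − 0.00000) = 0.00000.
Running total after k=2: 13655.0.
Order-3 term: 1/30240 · (0.00000 − 0.00000) = 0.00000.
Running total after k=3: 13655.0.
Order-4 term: −1/1209600 · (0.00000 − 0.00000) = 0.00000.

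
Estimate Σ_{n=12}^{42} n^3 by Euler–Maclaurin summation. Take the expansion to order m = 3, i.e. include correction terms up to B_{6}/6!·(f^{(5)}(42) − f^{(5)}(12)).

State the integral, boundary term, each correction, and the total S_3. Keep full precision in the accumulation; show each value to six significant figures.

S_3 ≈ 811053

Integral: ∫_12^42 x^3 dx = 772740.
Endpoint term: (f(12) + f(42))/2 = (1728.00 + 74088.0)/2 = 37908.0.
Running total after boundary: 810648.
Order-1 term: 1/12 · (5292.00 − 432.000) = 405.000.
After k=1: 811053.
Order-2 term: −1/720 · (6.00000 − 6.00000) = 0.00000.
After k=2: 811053.
Order-3 term: 1/30240 · (0.00000 − 0.00000) = 0.00000.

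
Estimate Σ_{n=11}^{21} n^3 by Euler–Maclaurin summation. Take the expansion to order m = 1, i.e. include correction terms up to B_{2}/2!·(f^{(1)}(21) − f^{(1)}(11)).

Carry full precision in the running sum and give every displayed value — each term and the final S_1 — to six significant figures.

S_1 ≈ 50336.0

∫_11^21 x^3 dx evaluates to 44960.0.
Endpoint term: (f(11) + f(21))/2 = (1331.00 + 9261.00)/2 = 5296.00.
Integral + boundary = 50256.0.
Correction k=1: B_{2}/2! · (f^{(1)}(21) − f^{(1)}(11)) = 1/12 · (1323.00 − 363.000) = 80.0000.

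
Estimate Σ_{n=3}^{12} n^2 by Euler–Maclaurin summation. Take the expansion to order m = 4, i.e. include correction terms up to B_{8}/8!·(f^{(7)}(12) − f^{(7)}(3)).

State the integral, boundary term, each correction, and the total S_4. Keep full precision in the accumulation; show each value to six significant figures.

S_4 ≈ 645.000

Integral: ∫_3^12 x^2 dx = 567.000.
Endpoint term: (f(3) + f(12))/2 = (9.00000 + 144.000)/2 = 76.5000.
So far: 643.500.
k=1: B_{2}/(2)! × [f^{(1)}(12) − f^{(1)}(3)] = 1/12 × (24.0000 − 6.00000) = 1.50000.
After k=1: 645.000.
k=2: B_{4}/(4)! × [f^{(3)}(12) − f^{(3)}(3)] = −1/720 × (0.00000 − 0.00000) = 0.00000.
After k=2: 645.000.
k=3: B_{6}/(6)! × [f^{(5)}(12) − f^{(5)}(3)] = 1/30240 × (0.00000 − 0.00000) = 0.00000.
After k=3: 645.000.
k=4: B_{8}/(8)! × [f^{(7)}(12) − f^{(7)}(3)] = −1/1209600 × (0.00000 − 0.00000) = 0.00000.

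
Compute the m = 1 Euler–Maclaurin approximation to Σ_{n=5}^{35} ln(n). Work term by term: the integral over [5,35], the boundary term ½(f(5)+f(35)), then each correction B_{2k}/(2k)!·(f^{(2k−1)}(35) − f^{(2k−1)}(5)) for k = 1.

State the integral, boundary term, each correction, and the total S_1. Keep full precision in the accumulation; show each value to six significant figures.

S_1 ≈ 88.9581

∫_5^35 ln(x) dx evaluates to 86.3900.
Endpoint term: (f(5) + f(35))/2 = (1.60944 + 3.55535)/2 = 2.58239.
Running total after boundary: 88.9724.
Correction k=1: B_{2}/2! · (f^{(1)}(35) − f^{(1)}(5)) = 1/12 · (0.0285714 − 0.200000) = -0.0142857.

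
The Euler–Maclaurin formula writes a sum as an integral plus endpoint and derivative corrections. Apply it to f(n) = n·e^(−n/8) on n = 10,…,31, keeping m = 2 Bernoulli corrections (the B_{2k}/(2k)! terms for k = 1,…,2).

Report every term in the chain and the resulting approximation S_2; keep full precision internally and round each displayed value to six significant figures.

Integral: ∫_10^31 x·e^(−x/8) dx = 34.7813.
Endpoint term: (f(10) + f(31))/2 = (2.86505 + 0.643384)/2 = 1.75422.
Integral + boundary = 36.5356.
k=1: B_{2}/(2)! × [f^{(1)}(31) − f^{(1)}(10)] = 1/12 × (-0.0596687 − (-0.0716262)) = 0.000996456.
Running total after k=1: 36.5366.
k=2: B_{4}/(4)! × [f^{(3)}(31) − f^{(3)}(10)] = −1/720 × (-0.000283751 − 0.00783412) = 1.12748e-05.

S_2 ≈ 36.5366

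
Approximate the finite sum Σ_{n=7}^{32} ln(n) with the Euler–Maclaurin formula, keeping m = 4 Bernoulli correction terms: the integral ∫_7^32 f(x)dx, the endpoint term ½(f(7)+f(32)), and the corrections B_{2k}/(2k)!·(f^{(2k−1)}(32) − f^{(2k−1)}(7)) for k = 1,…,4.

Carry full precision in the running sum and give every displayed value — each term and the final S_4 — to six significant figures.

The integral term ∫_7^32 ln(x) dx = 72.2822.
Boundary: ½(f(7) + f(32)) = ½(1.94591 + 3.46574) = 2.70582.
Running total after boundary: 74.9880.
Order-1 term: 1/12 · (0.0312500 − 0.142857) = -0.00930060.
Running total after k=1: 74.9787.
Order-2 term: −1/720 · (6.10352e-05 − 0.00583090) = 8.01371e-06.
Running total after k=2: 74.9787.
Order-3 term: 1/30240 · (7.15256e-07 − 0.00142798) = -4.71978e-08.
Running total after k=3: 74.9787.
Order-4 term: −1/1209600 · (2.09548e-08 − 0.000874271) = 7.22760e-10.

S_4 ≈ 74.9787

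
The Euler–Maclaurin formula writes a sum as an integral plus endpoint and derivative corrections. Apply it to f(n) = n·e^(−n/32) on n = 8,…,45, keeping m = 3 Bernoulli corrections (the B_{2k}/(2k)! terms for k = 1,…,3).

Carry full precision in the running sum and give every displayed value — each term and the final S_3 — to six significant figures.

S_3 ≈ 401.608

The integral term ∫_8^45 x·e^(−x/32) dx = 393.036.
½[f(8) + f(45)] = ½[6.23041 + 11.0277] = 8.62907.
So far: 401.665.
k=1: B_{2}/(2)! × [f^{(1)}(45) − f^{(1)}(8)] = 1/12 × (-0.0995558 − 0.584101) = -0.0569714.
Running total after k=1: 401.608.
k=2: B_{4}/(4)! × [f^{(3)}(45) − f^{(3)}(8)] = −1/720 × (0.000381411 − 0.00209151) = 2.37513e-06.
Running total after k=2: 401.608.
k=3: B_{6}/(6)! × [f^{(5)}(45) − f^{(5)}(8)] = 1/30240 × (8.39888e-07 − 3.52793e-06) = -8.88903e-11.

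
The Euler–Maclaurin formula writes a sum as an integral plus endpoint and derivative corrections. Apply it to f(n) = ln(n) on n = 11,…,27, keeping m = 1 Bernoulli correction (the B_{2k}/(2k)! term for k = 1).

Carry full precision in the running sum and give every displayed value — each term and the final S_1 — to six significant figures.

S_1 ≈ 49.4531

The integral term ∫_11^27 ln(x) dx = 46.6107.
Boundary: ½(f(11) + f(27)) = ½(2.39790 + 3.29584) = 2.84687.
Integral + boundary = 49.4576.
k=1: B_{2}/(2)! × [f^{(1)}(27) − f^{(1)}(11)] = 1/12 × (0.0370370 − 0.0909091) = -0.00448934.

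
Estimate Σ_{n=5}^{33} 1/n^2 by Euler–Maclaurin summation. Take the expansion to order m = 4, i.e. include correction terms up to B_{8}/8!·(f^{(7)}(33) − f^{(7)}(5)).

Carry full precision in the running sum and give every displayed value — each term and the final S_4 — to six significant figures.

S_4 ≈ 0.191474

Integral: ∫_5^33 1/x^2 dx = 0.169697.
Boundary: ½(f(5) + f(33)) = ½(0.0400000 + 0.000918274) = 0.0204591.
So far: 0.190156.
k=1: B_{2}/(2)! × [f^{(1)}(33) − f^{(1)}(5)] = 1/12 × (-5.56529e-05 − (-0.0160000)) = 0.00132870.
Partial sum through k=1: 0.191485.
k=2: B_{4}/(4)! × [f^{(3)}(33) − f^{(3)}(5)] = −1/720 × (-6.13256e-07 − (-0.00768000)) = -1.06658e-05.
Partial sum through k=2: 0.191474.
k=3: B_{6}/(6)! × [f^{(5)}(33) − f^{(5)}(5)] = 1/30240 × (-1.68941e-08 − (-0.00921600)) = 3.04761e-07.
Partial sum through k=3: 0.191474.
k=4: B_{8}/(8)! × [f^{(7)}(33) − f^{(7)}(5)] = −1/1209600 × (-8.68750e-10 − (-0.0206438)) = -1.70667e-08.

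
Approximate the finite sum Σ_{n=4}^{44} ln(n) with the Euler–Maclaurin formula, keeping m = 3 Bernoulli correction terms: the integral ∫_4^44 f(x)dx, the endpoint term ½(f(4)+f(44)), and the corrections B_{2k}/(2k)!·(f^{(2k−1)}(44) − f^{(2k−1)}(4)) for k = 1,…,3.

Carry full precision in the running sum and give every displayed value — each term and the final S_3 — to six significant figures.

Integral: ∫_4^44 ln(x) dx = 120.959.
Boundary: ½(f(4) + f(44)) = ½(1.38629 + 3.78419) = 2.58524.
Running total after boundary: 123.544.
k=1: B_{2}/(2)! × [f^{(1)}(44) − f^{(1)}(4)] = 1/12 × (0.0227273 − 0.250000) = -0.0189394.
After k=1: 123.525.
k=2: B_{4}/(4)! × [f^{(3)}(44) − f^{(3)}(4)] = −1/720 × (2.34786e-05 − 0.0312500) = 4.33702e-05.
After k=2: 123.526.
k=3: B_{6}/(6)! × [f^{(5)}(44) − f^{(5)}(4)] = 1/30240 × (1.45528e-07 − 0.0234375) = -7.75045e-07.

S_3 ≈ 123.526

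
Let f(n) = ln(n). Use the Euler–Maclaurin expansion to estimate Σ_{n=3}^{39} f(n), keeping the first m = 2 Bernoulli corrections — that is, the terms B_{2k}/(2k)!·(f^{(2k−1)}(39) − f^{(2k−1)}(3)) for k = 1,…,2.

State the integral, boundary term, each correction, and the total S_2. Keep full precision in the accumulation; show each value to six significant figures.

Integral: ∫_3^39 ln(x) dx = 103.583.
½[f(3) + f(39)] = ½[1.09861 + 3.66356] = 2.38109.
Running total after boundary: 105.964.
k=1: B_{2}/(2)! × [f^{(1)}(39) − f^{(1)}(3)] = 1/12 × (0.0256410 − 0.333333) = -0.0256410.
After k=1: 105.939.
k=2: B_{4}/(4)! × [f^{(3)}(39) − f^{(3)}(3)] = −1/720 × (3.37160e-05 − 0.0740741) = 0.000102834.

S_2 ≈ 105.939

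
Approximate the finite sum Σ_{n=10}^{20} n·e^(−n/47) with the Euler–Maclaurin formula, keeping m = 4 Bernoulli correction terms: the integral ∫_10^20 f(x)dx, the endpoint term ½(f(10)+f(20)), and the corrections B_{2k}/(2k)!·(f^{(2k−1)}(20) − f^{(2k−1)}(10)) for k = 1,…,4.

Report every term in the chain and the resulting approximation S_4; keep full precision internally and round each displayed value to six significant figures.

The integral term ∫_10^20 x·e^(−x/47) dx = 107.931.
Endpoint term: (f(10) + f(20))/2 = (8.08345 + 13.0684)/2 = 10.5759.
So far: 118.507.
Order-1 term: 1/12 · (0.375370 − 0.636357) = -0.0217489.
Running total after k=1: 118.485.
Order-2 term: −1/720 · (0.000761528 − 0.00101994) = 3.58906e-07.
Running total after k=2: 118.485.
Order-3 term: 1/30240 · (6.12552e-07 − 7.93031e-07) = -5.96822e-12.
Running total after k=3: 118.485.
Order-4 term: −1/1209600 · (3.98536e-10 − 5.08982e-10) = 9.13082e-17.

S_4 ≈ 118.485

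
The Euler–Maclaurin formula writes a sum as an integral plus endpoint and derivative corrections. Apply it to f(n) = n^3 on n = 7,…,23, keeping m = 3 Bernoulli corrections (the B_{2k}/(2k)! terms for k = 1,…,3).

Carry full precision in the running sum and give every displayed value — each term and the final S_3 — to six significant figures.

The integral term ∫_7^23 x^3 dx = 69360.0.
Endpoint term: (f(7) + f(23))/2 = (343.000 + 12167.0)/2 = 6255.00.
Integral + boundary = 75615.0.
Order-1 term: 1/12 · (1587.00 − 147.000) = 120.000.
After k=1: 75735.0.
Order-2 term: −1/720 · (6.00000 − 6.00000) = 0.00000.
After k=2: 75735.0.
Order-3 term: 1/30240 · (0.00000 − 0.00000) = 0.00000.

S_3 ≈ 75735.0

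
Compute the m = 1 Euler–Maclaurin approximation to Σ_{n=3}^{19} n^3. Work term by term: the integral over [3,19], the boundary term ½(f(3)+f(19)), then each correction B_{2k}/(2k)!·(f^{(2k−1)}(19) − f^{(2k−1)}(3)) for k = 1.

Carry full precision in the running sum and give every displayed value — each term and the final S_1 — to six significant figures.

S_1 ≈ 36091.0

∫_3^19 x^3 dx evaluates to 32560.0.
Endpoint term: (f(3) + f(19))/2 = (27.0000 + 6859.00)/2 = 3443.00.
Running total after boundary: 36003.0.
Correction k=1: B_{2}/2! · (f^{(1)}(19) − f^{(1)}(3)) = 1/12 · (1083.00 − 27.0000) = 88.0000.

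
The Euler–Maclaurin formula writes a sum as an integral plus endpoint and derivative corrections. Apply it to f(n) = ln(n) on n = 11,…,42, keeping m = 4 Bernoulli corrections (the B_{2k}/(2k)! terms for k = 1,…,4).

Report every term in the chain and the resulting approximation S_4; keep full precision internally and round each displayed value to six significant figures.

S_4 ≈ 102.667

The integral term ∫_11^42 ln(x) dx = 99.6053.
Boundary: ½(f(11) + f(42)) = ½(2.39790 + 3.73767) = 3.06778.
Integral + boundary = 102.673.
Correction k=1: B_{2}/2! · (f^{(1)}(42) − f^{(1)}(11)) = 1/12 · (0.0238095 − 0.0909091) = -0.00559163.
Running total after k=1: 102.667.
Correction k=2: B_{4}/4! · (f^{(3)}(42) − f^{(3)}(11)) = −1/720 · (2.69949e-05 − 0.00150263) = 2.04949e-06.
Running total after k=2: 102.667.
Correction k=3: B_{6}/6! · (f^{(5)}(42) − f^{(5)}(11)) = 1/30240 · (1.83639e-07 − 0.000149021) = -4.92187e-09.
Running total after k=3: 102.667.
Correction k=4: B_{8}/8! · (f^{(7)}(42) − f^{(7)}(11)) = −1/1209600 · (3.12311e-09 − 3.69474e-05) = 3.05425e-11.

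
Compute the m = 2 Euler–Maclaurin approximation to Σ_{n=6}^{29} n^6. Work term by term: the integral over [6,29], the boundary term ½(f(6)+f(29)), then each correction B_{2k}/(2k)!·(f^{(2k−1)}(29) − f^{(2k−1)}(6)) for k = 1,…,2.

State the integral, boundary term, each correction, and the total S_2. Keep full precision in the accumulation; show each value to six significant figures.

∫_6^29 x^6 dx evaluates to 2.46423e+09.
Boundary: ½(f(6) + f(29)) = ½(46656.0 + 5.94823e+08) = 2.97435e+08.
So far: 2.76166e+09.
Correction k=1: B_{2}/2! · (f^{(1)}(29) − f^{(1)}(6)) = 1/12 · (1.23067e+08 − 46656.0) = 1.02517e+07.
Partial sum through k=1: 2.77191e+09.
Correction k=2: B_{4}/4! · (f^{(3)}(29) − f^{(3)}(6)) = −1/720 · (2.92668e+06 − 25920.0) = -4028.83.

S_2 ≈ 2.77191e+09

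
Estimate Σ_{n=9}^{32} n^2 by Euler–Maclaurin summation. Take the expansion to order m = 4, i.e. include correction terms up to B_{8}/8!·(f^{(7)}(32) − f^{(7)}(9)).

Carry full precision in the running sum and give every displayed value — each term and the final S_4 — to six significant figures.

The integral term ∫_9^32 x^2 dx = 10679.7.
½[f(9) + f(32)] = ½[81.0000 + 1024.00] = 552.500.
Running total after boundary: 11232.2.
Correction k=1: B_{2}/2! · (f^{(1)}(32) − f^{(1)}(9)) = 1/12 · (64.0000 − 18.0000) = 3.83333.
Partial sum through k=1: 11236.0.
Correction k=2: B_{4}/4! · (f^{(3)}(32) − f^{(3)}(9)) = −1/720 · (0.00000 − 0.00000) = 0.00000.
Partial sum through k=2: 11236.0.
Correction k=3: B_{6}/6! · (f^{(5)}(32) − f^{(5)}(9)) = 1/30240 · (0.00000 − 0.00000) = 0.00000.
Partial sum through k=3: 11236.0.
Correction k=4: B_{8}/8! · (f^{(7)}(32) − f^{(7)}(9)) = −1/1209600 · (0.00000 − 0.00000) = 0.00000.

S_4 ≈ 11236.0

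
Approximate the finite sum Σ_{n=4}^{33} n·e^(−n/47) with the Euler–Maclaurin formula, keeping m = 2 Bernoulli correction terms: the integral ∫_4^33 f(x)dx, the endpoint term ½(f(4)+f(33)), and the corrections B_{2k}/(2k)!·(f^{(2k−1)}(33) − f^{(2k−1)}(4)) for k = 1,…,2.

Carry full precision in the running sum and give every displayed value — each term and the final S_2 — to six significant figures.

S_2 ≈ 348.203

The integral term ∫_4^33 x·e^(−x/47) dx = 338.247.
Endpoint term: (f(4) + f(33))/2 = (3.67366 + 16.3525)/2 = 10.0131.
Integral + boundary = 348.261.
k=1: B_{2}/(2)! × [f^{(1)}(33) − f^{(1)}(4)] = 1/12 × (0.147605 − 0.840252) = -0.0577206.
Running total after k=1: 348.203.
k=2: B_{4}/(4)! × [f^{(3)}(33) − f^{(3)}(4)] = −1/720 × (0.000515466 − 0.00121190) = 9.67265e-07.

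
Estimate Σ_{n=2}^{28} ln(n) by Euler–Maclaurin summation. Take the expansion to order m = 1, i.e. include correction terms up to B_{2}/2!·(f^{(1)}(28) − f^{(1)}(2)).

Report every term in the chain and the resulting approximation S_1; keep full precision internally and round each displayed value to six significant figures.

Integral: ∫_2^28 ln(x) dx = 65.9154.
Endpoint term: (f(2) + f(28))/2 = (0.693147 + 3.33220)/2 = 2.01268.
So far: 67.9281.
Order-1 term: 1/12 · (0.0357143 − 0.500000) = -0.0386905.

S_1 ≈ 67.8894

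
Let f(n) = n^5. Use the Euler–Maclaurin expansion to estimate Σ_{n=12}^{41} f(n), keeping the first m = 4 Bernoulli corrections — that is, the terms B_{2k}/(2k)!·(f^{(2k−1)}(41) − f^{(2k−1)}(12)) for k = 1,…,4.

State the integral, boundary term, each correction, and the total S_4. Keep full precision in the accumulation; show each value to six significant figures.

Integral: ∫_12^41 x^5 dx = 7.91186e+08.
½[f(12) + f(41)] = ½[248832 + 1.15856e+08] = 5.80525e+07.
So far: 8.49239e+08.
Order-1 term: 1/12 · (1.41288e+07 − 103680) = 1.16876e+06.
Partial sum through k=1: 8.50408e+08.
Order-2 term: −1/720 · (100860 − 8640.00) = -128.083.
Partial sum through k=2: 8.50408e+08.
Order-3 term: 1/30240 · (120.000 − 120.000) = 0.00000.
Partial sum through k=3: 8.50408e+08.
Order-4 term: −1/1209600 · (0.00000 − 0.00000) = 0.00000.

S_4 ≈ 8.50408e+08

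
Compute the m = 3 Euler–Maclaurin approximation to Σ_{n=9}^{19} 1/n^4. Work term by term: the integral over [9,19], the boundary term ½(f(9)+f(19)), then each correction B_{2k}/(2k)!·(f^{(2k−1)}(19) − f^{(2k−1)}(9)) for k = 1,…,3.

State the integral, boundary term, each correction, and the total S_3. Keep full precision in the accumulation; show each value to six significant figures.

∫_9^19 1/x^4 dx evaluates to 0.000408649.
Boundary: ½(f(9) + f(19)) = ½(0.000152416 + 7.67336e-06) = 8.00446e-05.
Running total after boundary: 0.000488694.
k=1: B_{2}/(2)! × [f^{(1)}(19) − f^{(1)}(9)] = 1/12 × (-1.61544e-06 − (-6.77404e-05)) = 5.51041e-06.
After k=1: 0.000494204.
k=2: B_{4}/(4)! × [f^{(3)}(19) − f^{(3)}(9)] = −1/720 × (-1.34247e-07 − (-2.50890e-05)) = -3.46594e-08.
After k=2: 0.000494170.
k=3: B_{6}/(6)! × [f^{(5)}(19) − f^{(5)}(9)] = 1/30240 × (-2.08251e-08 − (-1.73455e-05)) = 5.72906e-10.

S_3 ≈ 0.000494170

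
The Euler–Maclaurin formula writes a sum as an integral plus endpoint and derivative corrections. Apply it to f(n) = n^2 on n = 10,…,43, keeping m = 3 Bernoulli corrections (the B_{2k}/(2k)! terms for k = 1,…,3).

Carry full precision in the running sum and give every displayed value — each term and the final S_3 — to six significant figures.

S_3 ≈ 27149.0

∫_10^43 x^2 dx evaluates to 26169.0.
Endpoint term: (f(10) + f(43))/2 = (100.000 + 1849.00)/2 = 974.500.
Running total after boundary: 27143.5.
Correction k=1: B_{2}/2! · (f^{(1)}(43) − f^{(1)}(10)) = 1/12 · (86.0000 − 20.0000) = 5.50000.
After k=1: 27149.0.
Correction k=2: B_{4}/4! · (f^{(3)}(43) − f^{(3)}(10)) = −1/720 · (0.00000 − 0.00000) = 0.00000.
After k=2: 27149.0.
Correction k=3: B_{6}/6! · (f^{(5)}(43) − f^{(5)}(10)) = 1/30240 · (0.00000 − 0.00000) = 0.00000.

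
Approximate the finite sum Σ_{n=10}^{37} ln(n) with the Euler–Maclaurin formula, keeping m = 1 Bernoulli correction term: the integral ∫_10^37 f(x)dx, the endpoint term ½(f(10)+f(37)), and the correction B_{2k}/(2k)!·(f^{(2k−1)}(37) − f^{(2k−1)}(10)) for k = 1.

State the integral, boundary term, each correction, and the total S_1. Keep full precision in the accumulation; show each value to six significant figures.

Integral: ∫_10^37 ln(x) dx = 83.5781.
½[f(10) + f(37)] = ½[2.30259 + 3.61092] = 2.95675.
So far: 86.5349.
k=1: B_{2}/(2)! × [f^{(1)}(37) − f^{(1)}(10)] = 1/12 × (0.0270270 − 0.100000) = -0.00608108.

S_1 ≈ 86.5288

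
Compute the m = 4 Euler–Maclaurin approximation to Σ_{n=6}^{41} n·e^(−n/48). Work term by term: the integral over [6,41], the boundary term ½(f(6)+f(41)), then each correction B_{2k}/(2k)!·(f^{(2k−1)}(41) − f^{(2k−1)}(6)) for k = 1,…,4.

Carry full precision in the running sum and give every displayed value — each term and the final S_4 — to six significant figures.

S_4 ≈ 480.421

The integral term ∫_6^41 x·e^(−x/48) dx = 469.108.
½[f(6) + f(41)] = ½[5.29498 + 17.4511] = 11.3731.
Integral + boundary = 480.481.
k=1: B_{2}/(2)! × [f^{(1)}(41) − f^{(1)}(6)] = 1/12 × (0.0620722 − 0.772185) = -0.0591761.
After k=1: 480.421.
k=2: B_{4}/(4)! × [f^{(3)}(41) − f^{(3)}(6)] = −1/720 × (0.000396418 − 0.00110121) = 9.78872e-07.
After k=2: 480.421.
k=3: B_{6}/(6)! × [f^{(5)}(41) − f^{(5)}(6)] = 1/30240 × (3.32420e-07 − 8.10444e-07) = -1.58077e-11.
After k=3: 480.421.
k=4: B_{8}/(8)! × [f^{(7)}(41) − f^{(7)}(6)] = −1/1209600 × (2.13882e-10 − 4.96065e-10) = 2.33286e-16.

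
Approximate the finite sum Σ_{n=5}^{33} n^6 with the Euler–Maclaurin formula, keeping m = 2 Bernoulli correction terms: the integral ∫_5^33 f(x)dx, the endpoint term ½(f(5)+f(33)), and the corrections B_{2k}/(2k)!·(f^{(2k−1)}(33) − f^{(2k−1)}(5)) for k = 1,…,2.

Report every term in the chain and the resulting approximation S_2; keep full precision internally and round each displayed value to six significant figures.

S_2 ≈ 6.75364e+09

The integral term ∫_5^33 x^6 dx = 6.08834e+09.
½[f(5) + f(33)] = ½[15625.0 + 1.29147e+09] = 6.45742e+08.
Running total after boundary: 6.73408e+09.
Correction k=1: B_{2}/2! · (f^{(1)}(33) − f^{(1)}(5)) = 1/12 · (2.34812e+08 − 18750.0) = 1.95661e+07.
Running total after k=1: 6.75365e+09.
Correction k=2: B_{4}/4! · (f^{(3)}(33) − f^{(3)}(5)) = −1/720 · (4.31244e+06 − 15000.0) = -5968.67.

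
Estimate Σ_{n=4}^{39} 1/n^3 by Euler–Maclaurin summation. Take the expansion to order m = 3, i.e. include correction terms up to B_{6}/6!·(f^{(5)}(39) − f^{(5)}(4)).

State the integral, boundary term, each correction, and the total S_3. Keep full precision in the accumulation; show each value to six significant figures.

∫_4^39 1/x^3 dx evaluates to 0.0309213.
Boundary: ½(f(4) + f(39)) = ½(0.0156250 + 1.68580e-05) = 0.00782093.
So far: 0.0387422.
k=1: B_{2}/(2)! × [f^{(1)}(39) − f^{(1)}(4)] = 1/12 × (-1.29677e-06 − (-0.0117188)) = 0.000976454.
Running total after k=1: 0.0397187.
k=2: B_{4}/(4)! × [f^{(3)}(39) − f^{(3)}(4)] = −1/720 × (-1.70515e-08 − (-0.0146484)) = -2.03450e-05.
Running total after k=2: 0.0396983.
k=3: B_{6}/(6)! × [f^{(5)}(39) − f^{(5)}(4)] = 1/30240 × (-4.70851e-10 − (-0.0384521)) = 1.27157e-06.

S_3 ≈ 0.0396996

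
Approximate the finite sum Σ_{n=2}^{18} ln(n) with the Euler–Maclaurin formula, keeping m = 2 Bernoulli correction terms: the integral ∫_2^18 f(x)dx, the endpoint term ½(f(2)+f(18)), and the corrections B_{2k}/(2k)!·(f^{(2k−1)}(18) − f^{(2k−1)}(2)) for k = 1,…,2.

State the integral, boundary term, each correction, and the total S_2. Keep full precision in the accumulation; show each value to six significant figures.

S_2 ≈ 36.3955

∫_2^18 ln(x) dx evaluates to 34.6404.
Endpoint term: (f(2) + f(18))/2 = (0.693147 + 2.89037)/2 = 1.79176.
So far: 36.4322.
k=1: B_{2}/(2)! × [f^{(1)}(18) − f^{(1)}(2)] = 1/12 × (0.0555556 − 0.500000) = -0.0370370.
Running total after k=1: 36.3951.
k=2: B_{4}/(4)! × [f^{(3)}(18) − f^{(3)}(2)] = −1/720 × (0.000342936 − 0.250000) = 0.000346746.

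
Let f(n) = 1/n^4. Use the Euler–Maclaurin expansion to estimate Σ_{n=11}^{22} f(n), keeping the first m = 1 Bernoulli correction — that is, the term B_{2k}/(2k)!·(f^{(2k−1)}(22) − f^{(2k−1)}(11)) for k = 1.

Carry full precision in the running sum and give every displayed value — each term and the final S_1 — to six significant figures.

S_1 ≈ 0.000257424

The integral term ∫_11^22 1/x^4 dx = 0.000219133.
Endpoint term: (f(11) + f(22))/2 = (6.83013e-05 + 4.26883e-06)/2 = 3.62851e-05.
Integral + boundary = 0.000255419.
Order-1 term: 1/12 · (-7.76152e-07 − (-2.48369e-05)) = 2.00506e-06.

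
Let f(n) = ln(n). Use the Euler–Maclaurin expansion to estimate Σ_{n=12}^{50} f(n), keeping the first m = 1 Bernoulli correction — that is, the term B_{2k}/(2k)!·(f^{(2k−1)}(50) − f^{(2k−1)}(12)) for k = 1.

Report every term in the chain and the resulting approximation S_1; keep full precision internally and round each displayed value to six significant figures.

∫_12^50 ln(x) dx evaluates to 127.782.
Boundary: ½(f(12) + f(50)) = ½(2.48491 + 3.91202) = 3.19846.
Integral + boundary = 130.981.
Order-1 term: 1/12 · (0.0200000 − 0.0833333) = -0.00527778.

S_1 ≈ 130.975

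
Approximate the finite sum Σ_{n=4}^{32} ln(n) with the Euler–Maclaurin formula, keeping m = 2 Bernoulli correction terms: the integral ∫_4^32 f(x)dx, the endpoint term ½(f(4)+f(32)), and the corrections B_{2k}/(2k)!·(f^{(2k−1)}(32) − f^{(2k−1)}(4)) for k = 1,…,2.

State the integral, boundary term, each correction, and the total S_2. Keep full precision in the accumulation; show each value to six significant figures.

∫_4^32 ln(x) dx evaluates to 77.3584.
½[f(4) + f(32)] = ½[1.38629 + 3.46574] = 2.42602.
Integral + boundary = 79.7844.
k=1: B_{2}/(2)! × [f^{(1)}(32) − f^{(1)}(4)] = 1/12 × (0.0312500 − 0.250000) = -0.0182292.
Running total after k=1: 79.7662.
k=2: B_{4}/(4)! × [f^{(3)}(32) − f^{(3)}(4)] = −1/720 × (6.10352e-05 − 0.0312500) = 4.33180e-05.

S_2 ≈ 79.7662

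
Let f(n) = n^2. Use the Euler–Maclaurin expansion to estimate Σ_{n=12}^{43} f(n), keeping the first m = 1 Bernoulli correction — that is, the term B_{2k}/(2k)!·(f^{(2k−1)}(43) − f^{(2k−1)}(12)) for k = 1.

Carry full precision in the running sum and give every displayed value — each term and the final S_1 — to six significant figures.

S_1 ≈ 26928.0

Integral: ∫_12^43 x^2 dx = 25926.3.
½[f(12) + f(43)] = ½[144.000 + 1849.00] = 996.500.
Running total after boundary: 26922.8.
Correction k=1: B_{2}/2! · (f^{(1)}(43) − f^{(1)}(12)) = 1/12 · (86.0000 − 24.0000) = 5.16667.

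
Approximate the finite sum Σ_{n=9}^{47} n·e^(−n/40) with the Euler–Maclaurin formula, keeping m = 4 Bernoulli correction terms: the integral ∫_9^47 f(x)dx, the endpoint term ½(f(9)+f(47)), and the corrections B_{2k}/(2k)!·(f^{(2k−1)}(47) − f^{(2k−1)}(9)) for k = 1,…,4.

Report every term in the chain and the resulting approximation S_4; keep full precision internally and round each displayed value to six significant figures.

S_4 ≈ 501.196

Integral: ∫_9^47 x·e^(−x/40) dx = 490.402.
Endpoint term: (f(9) + f(47))/2 = (7.18665 + 14.5145)/2 = 10.8506.
Integral + boundary = 501.252.
Correction k=1: B_{2}/2! · (f^{(1)}(47) − f^{(1)}(9)) = 1/12 · (-0.0540433 − 0.618850) = -0.0560744.
After k=1: 501.196.
Correction k=2: B_{4}/4! · (f^{(3)}(47) − f^{(3)}(9)) = −1/720 · (0.000352247 − 0.00138493) = 1.43428e-06.
After k=2: 501.196.
Correction k=3: B_{6}/6! · (f^{(5)}(47) − f^{(5)}(9)) = 1/30240 · (4.61419e-07 − 1.48942e-06) = -3.39947e-11.
After k=3: 501.196.
Correction k=4: B_{8}/8! · (f^{(7)}(47) − f^{(7)}(9)) = −1/1209600 · (4.39177e-10 − 1.32079e-09) = 7.28845e-16.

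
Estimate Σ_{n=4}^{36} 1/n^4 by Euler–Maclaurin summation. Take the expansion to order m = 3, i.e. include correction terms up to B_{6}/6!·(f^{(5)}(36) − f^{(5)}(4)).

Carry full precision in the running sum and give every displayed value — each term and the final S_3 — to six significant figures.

S_3 ≈ 0.00747080

∫_4^36 1/x^4 dx evaluates to 0.00520119.
½[f(4) + f(36)] = ½[0.00390625 + 5.95374e-07] = 0.00195342.
Integral + boundary = 0.00715461.
Correction k=1: B_{2}/2! · (f^{(1)}(36) − f^{(1)}(4)) = 1/12 · (-6.61527e-08 − (-0.00390625)) = 0.000325515.
After k=1: 0.00748013.
Correction k=2: B_{4}/4! · (f^{(3)}(36) − f^{(3)}(4)) = −1/720 · (-1.53131e-09 − (-0.00732422)) = -1.01725e-05.
After k=2: 0.00746995.
Correction k=3: B_{6}/6! · (f^{(5)}(36) − f^{(5)}(4)) = 1/30240 · (-6.61678e-11 − (-0.0256348)) = 8.47711e-07.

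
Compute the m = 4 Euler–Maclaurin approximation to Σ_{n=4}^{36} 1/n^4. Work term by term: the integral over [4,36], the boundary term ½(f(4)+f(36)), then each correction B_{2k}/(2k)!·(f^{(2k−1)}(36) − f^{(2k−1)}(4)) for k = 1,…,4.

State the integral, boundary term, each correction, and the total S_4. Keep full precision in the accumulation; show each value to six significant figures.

The integral term ∫_4^36 1/x^4 dx = 0.00520119.
Endpoint term: (f(4) + f(36))/2 = (0.00390625 + 5.95374e-07)/2 = 0.00195342.
Running total after boundary: 0.00715461.
k=1: B_{2}/(2)! × [f^{(1)}(36) − f^{(1)}(4)] = 1/12 × (-6.61527e-08 − (-0.00390625)) = 0.000325515.
After k=1: 0.00748013.
k=2: B_{4}/(4)! × [f^{(3)}(36) − f^{(3)}(4)] = −1/720 × (-1.53131e-09 − (-0.00732422)) = -1.01725e-05.
After k=2: 0.00746995.
k=3: B_{6}/(6)! × [f^{(5)}(36) − f^{(5)}(4)] = 1/30240 × (-6.61678e-11 − (-0.0256348)) = 8.47711e-07.
After k=3: 0.00747080.
k=4: B_{8}/(8)! × [f^{(7)}(36) − f^{(7)}(4)] = −1/1209600 × (-4.59499e-12 − (-0.144196)) = -1.19209e-07.

S_4 ≈ 0.00747068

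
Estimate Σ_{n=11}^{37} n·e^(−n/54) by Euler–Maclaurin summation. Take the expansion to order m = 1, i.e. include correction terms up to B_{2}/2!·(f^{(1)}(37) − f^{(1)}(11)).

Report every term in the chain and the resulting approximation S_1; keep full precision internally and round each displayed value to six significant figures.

S_1 ≈ 400.250

Integral: ∫_11^37 x·e^(−x/54) dx = 386.480.
Boundary: ½(f(11) + f(37)) = ½(8.97274 + 18.6479) = 13.8103.
Integral + boundary = 400.291.
k=1: B_{2}/(2)! × [f^{(1)}(37) − f^{(1)}(11)] = 1/12 × (0.158666 − 0.649542) = -0.0409064.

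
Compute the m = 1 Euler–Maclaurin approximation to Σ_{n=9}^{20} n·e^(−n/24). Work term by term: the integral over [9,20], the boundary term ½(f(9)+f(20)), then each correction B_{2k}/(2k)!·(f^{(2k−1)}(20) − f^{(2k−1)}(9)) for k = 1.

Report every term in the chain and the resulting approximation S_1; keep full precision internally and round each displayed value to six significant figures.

S_1 ≈ 92.8064

Integral: ∫_9^20 x·e^(−x/24) dx = 85.3974.
Boundary: ½(f(9) + f(20)) = ½(6.18560 + 8.69196) = 7.43878.
Integral + boundary = 92.8362.
Correction k=1: B_{2}/2! · (f^{(1)}(20) − f^{(1)}(9)) = 1/12 · (0.0724330 − 0.429556) = -0.0297602.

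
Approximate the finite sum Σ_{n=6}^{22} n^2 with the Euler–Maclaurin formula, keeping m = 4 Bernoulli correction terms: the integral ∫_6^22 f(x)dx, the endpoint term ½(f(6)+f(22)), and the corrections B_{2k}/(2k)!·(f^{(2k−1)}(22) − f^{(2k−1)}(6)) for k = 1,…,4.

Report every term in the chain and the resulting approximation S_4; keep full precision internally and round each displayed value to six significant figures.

S_4 ≈ 3740.00

The integral term ∫_6^22 x^2 dx = 3477.33.
Boundary: ½(f(6) + f(22)) = ½(36.0000 + 484.000) = 260.000.
Running total after boundary: 3737.33.
Correction k=1: B_{2}/2! · (f^{(1)}(22) − f^{(1)}(6)) = 1/12 · (44.0000 − 12.0000) = 2.66667.
After k=1: 3740.00.
Correction k=2: B_{4}/4! · (f^{(3)}(22) − f^{(3)}(6)) = −1/720 · (0.00000 − 0.00000) = 0.00000.
After k=2: 3740.00.
Correction k=3: B_{6}/6! · (f^{(5)}(22) − f^{(5)}(6)) = 1/30240 · (0.00000 − 0.00000) = 0.00000.
After k=3: 3740.00.
Correction k=4: B_{8}/8! · (f^{(7)}(22) − f^{(7)}(6)) = −1/1209600 · (0.00000 − 0.00000) = 0.00000.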